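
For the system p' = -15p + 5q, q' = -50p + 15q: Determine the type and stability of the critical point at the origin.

center

A = [[-15,5],[-50,15]]; det(A-λI) = λ^2 + 25.
λ = 0 ± 5i: zero real part.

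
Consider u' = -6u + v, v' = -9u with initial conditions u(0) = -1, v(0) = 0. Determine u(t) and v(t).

Coefficient matrix A = [[-6, 1], [-9, 0]].
Characteristic polynomial det(A - λI) = λ^2 + 6λ + 9 = 0.
Single eigenvalue λ = -3 with algebraic multiplicity 2.
Eigenvector v = (-1,-3); generalized eigenvector w with (A-λI)w=v is (0,-1).
General solution: e^(-3t)[C_1·v + C_2·(t·v + w)].
Applying u(0)=-1, v(0)=0 gives C_1=1, C_2=-3.

u(t) = 3te^(-3t) - e^(-3t), v(t) = 9te^(-3t)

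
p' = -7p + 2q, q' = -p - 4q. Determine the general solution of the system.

Coefficient matrix A = [[-7, 2], [-1, -4]].
Characteristic polynomial det(A - λI) = λ^2 + 11λ + 30 = 0.
Eigenvalues λ = -6, -5.
For λ=-6: (A-λI) row 1 is [-1, 2], so an eigenvector is (2, 1).
For λ=-5: (A-λI) row 1 is [-2, 2], so an eigenvector is (-1, -1).
General solution: c_1e^(-6t)(2,1) + c_2e^(-5t)(-1,-1).

p(t) = 2c_1e^(-6t) - c_2e^(-5t), q(t) = c_1e^(-6t) - c_2e^(-5t)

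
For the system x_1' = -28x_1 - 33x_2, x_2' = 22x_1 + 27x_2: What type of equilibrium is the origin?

A = [[-28,-33],[22,27]]; det(A-λI) = λ^2 + λ - 30.
λ = 5, -6: opposite signs.

saddle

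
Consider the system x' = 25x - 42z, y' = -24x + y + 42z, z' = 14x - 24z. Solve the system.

x(t) = 2c_1e^(4t) - 3c_3e^(-3t), y(t) = -2c_1e^(4t) + c_2e^(t) + 3c_3e^(-3t), z(t) = c_1e^(4t) - 2c_3e^(-3t)

Coefficient matrix A = [[25, 0, -42], [-24, 1, 42], [14, 0, -24]].
det(A - λI) = 0 gives eigenvalues λ = 4, 1, -3.
For λ=4: eigenvector (2,-2,1).
For λ=1: eigenvector (0,1,0).
For λ=-3: eigenvector (-3,3,-2).
General solution: c_1e^(4t)(2,-2,1) + c_2e^(t)(0,1,0) + c_3e^(-3t)(-3,3,-2).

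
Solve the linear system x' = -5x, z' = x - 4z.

x(t) = -c_1e^(-5t), z(t) = c_1e^(-5t) - c_2e^(-4t)

Coefficient matrix A = [[-5, 0], [1, -4]].
Characteristic polynomial det(A - λI) = λ^2 + 9λ + 20 = 0.
Eigenvalues λ = -5, -4.
For λ=-5: (A-λI) row 2 is [1, 1], so an eigenvector is (-1, 1).
For λ=-4: (A-λI) row 1 is [-1, 0], so an eigenvector is (0, -1).
General solution: c_1e^(-5t)(-1,1) + c_2e^(-4t)(0,-1).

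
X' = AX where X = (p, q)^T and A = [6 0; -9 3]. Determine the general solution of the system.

p(t) = -C_2e^(6t), q(t) = -C_1e^(3t) + 3C_2e^(6t)

Coefficient matrix A = [[6, 0], [-9, 3]].
Characteristic polynomial det(A - λI) = λ^2 - 9λ + 18 = 0.
Eigenvalues λ = 3, 6.
For λ=3: (A-λI) row 1 is [3, 0], so an eigenvector is (0, -1).
For λ=6: (A-λI) row 2 is [-9, -3], so an eigenvector is (-1, 3).
General solution: C_1e^(3t)(0,-1) + C_2e^(6t)(-1,3).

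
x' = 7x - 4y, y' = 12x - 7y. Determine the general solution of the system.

x(t) = -C_1e^(-t) - 2C_2e^(t), y(t) = -2C_1e^(-t) - 3C_2e^(t)

Coefficient matrix A = [[7, -4], [12, -7]].
Characteristic polynomial det(A - λI) = λ^2 - 1 = 0.
Eigenvalues λ = -1, 1.
For λ=-1: (A-λI) row 1 is [8, -4], so an eigenvector is (-1, -2).
For λ=1: (A-λI) row 1 is [6, -4], so an eigenvector is (-2, -3).
General solution: C_1e^(-t)(-1,-2) + C_2e^(t)(-2,-3).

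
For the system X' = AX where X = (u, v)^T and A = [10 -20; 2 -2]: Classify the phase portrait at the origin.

unstable spiral

A = [[10,-20],[2,-2]]; det(A-λI) = λ^2 - 8λ + 20.
λ = 4 ± 2i: positive real part.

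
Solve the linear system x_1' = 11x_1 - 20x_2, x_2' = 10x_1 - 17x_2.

x_1(t) = K_1e^(-3t)sin(2t) + 3K_1e^(-3t)cos(2t) + 3K_2e^(-3t)sin(2t) - K_2e^(-3t)cos(2t), x_2(t) = K_1e^(-3t)sin(2t) + 2K_1e^(-3t)cos(2t) + 2K_2e^(-3t)sin(2t) - K_2e^(-3t)cos(2t)

Coefficient matrix A = [[11, -20], [10, -17]].
Characteristic polynomial det(A - λI) = λ^2 + 6λ + 13 = 0.
Eigenvalues λ = -3 ± 2i (complex conjugate pair).
For λ=-3+2i: an eigenvector is (3,2) - i(1,1) = (3 - i, 2 - i).
A real fundamental pair from Re and Im of e^((-3+2i)t)v: X_1 = e^(-3t)(cos(2t)·(3,2) + sin(2t)·(1,1)), X_2 = e^(-3t)(sin(2t)·(3,2) - cos(2t)·(1,1)).
General solution: K_1X_1 + K_2X_2.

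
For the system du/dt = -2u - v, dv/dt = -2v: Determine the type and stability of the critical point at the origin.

A = [[-2,-1],[0,-2]]; det(A-λI) = λ^2 + 4λ + 4.
repeated λ = -2 with a single eigenvector.

stable improper node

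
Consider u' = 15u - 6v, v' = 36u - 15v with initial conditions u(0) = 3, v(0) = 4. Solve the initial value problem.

u(t) = 5e^(3t) - 2e^(-3t), v(t) = 10e^(3t) - 6e^(-3t)

Coefficient matrix A = [[15, -6], [36, -15]].
Characteristic polynomial det(A - λI) = λ^2 - 9 = 0.
Eigenvalues λ = -3, 3.
For λ=-3: (A-λI) row 1 is [18, -6], so an eigenvector is (-1, -3).
For λ=3: (A-λI) row 1 is [12, -6], so an eigenvector is (-1, -2).
General solution: K_1e^(-3t)(-1,-3) + K_2e^(3t)(-1,-2).
Applying u(0)=3, v(0)=4 gives K_1=2, K_2=-5.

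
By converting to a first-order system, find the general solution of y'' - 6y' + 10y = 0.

y(t) = K_1e^(3t)cos(t) + K_2e^(3t)sin(t)

Let x_1 = y, x_2 = y'. Then x_1' = x_2 and x_2' = -10x_1 + 6x_2.
A = [[0,1],[-10,6]]; det(A-λI) = λ^2 - 6λ + 10.
Eigenvalues λ = 3 ± i.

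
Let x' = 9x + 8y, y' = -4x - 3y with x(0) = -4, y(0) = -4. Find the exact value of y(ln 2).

232

A = [[9,8],[-4,-3]]; eigenvalues λ = 1, 5.
Eigenvectors: (-1,1) for λ=1, (2,-1) for λ=5.
From the initial condition, c_1 = -12, c_2 = -8.
y(ln 2) = (-12)(2^1)(1) + (-8)(2^5)(-1) = 232.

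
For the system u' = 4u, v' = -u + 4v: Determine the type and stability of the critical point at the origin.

A = [[4,0],[-1,4]]; det(A-λI) = λ^2 - 8λ + 16.
repeated λ = 4 with a single eigenvector.

unstable improper node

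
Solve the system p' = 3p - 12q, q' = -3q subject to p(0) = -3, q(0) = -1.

Coefficient matrix A = [[3, -12], [0, -3]].
Characteristic polynomial det(A - λI) = λ^2 - 9 = 0.
Eigenvalues λ = 3, -3.
For λ=3: (A-λI) row 1 is [0, -12], so an eigenvector is (1, 0).
For λ=-3: (A-λI) row 1 is [6, -12], so an eigenvector is (-2, -1).
General solution: C_1e^(3t)(1,0) + C_2e^(-3t)(-2,-1).
Applying p(0)=-3, q(0)=-1 gives C_1=-1, C_2=1.

p(t) = -e^(3t) - 2e^(-3t), q(t) = -e^(-3t)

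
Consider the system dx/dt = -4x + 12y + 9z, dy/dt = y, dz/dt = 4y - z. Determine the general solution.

Coefficient matrix A = [[-4, 12, 9], [0, 1, 0], [0, 4, -1]].
det(A - λI) = 0 gives eigenvalues λ = -4, 1, -1.
For λ=-4: eigenvector (1,0,0).
For λ=1: eigenvector (6,1,2).
For λ=-1: eigenvector (3,0,1).
General solution: c_1e^(-4t)(1,0,0) + c_2e^(t)(6,1,2) + c_3e^(-t)(3,0,1).

x(t) = c_1e^(-4t) + 6c_2e^(t) + 3c_3e^(-t), y(t) = c_2e^(t), z(t) = 2c_2e^(t) + c_3e^(-t)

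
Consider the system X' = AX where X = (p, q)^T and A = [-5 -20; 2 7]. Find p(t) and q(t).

p(t) = c_1e^(t)sin(2t) + 3c_1e^(t)cos(2t) + 3c_2e^(t)sin(2t) - c_2e^(t)cos(2t), q(t) = -c_1e^(t)cos(2t) - c_2e^(t)sin(2t)

Coefficient matrix A = [[-5, -20], [2, 7]].
Characteristic polynomial det(A - λI) = λ^2 - 2λ + 5 = 0.
Eigenvalues λ = 1 ± 2i (complex conjugate pair).
For λ=1+2i: an eigenvector is (3,-1) - i(1,0) = (3 - i, -1).
A real fundamental pair from Re and Im of e^((1+2i)t)v: X_1 = e^(t)(cos(2t)·(3,-1) + sin(2t)·(1,0)), X_2 = e^(t)(sin(2t)·(3,-1) - cos(2t)·(1,0)).
General solution: c_1X_1 + c_2X_2.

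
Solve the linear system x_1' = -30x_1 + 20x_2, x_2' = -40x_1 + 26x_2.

Coefficient matrix A = [[-30, 20], [-40, 26]].
Characteristic polynomial det(A - λI) = λ^2 + 4λ + 20 = 0.
Eigenvalues λ = -2 ± 4i (complex conjugate pair).
For λ=-2+4i: an eigenvector is (-2,-3) - i(-1,-1) = (-2 + i, -3 + i).
A real fundamental pair from Re and Im of e^((-2+4i)t)v: X_1 = e^(-2t)(cos(4t)·(-2,-3) + sin(4t)·(-1,-1)), X_2 = e^(-2t)(sin(4t)·(-2,-3) - cos(4t)·(-1,-1)).
General solution: c_1X_1 + c_2X_2.

x_1(t) = -c_1e^(-2t)sin(4t) - 2c_1e^(-2t)cos(4t) - 2c_2e^(-2t)sin(4t) + c_2e^(-2t)cos(4t), x_2(t) = -c_1e^(-2t)sin(4t) - 3c_1e^(-2t)cos(4t) - 3c_2e^(-2t)sin(4t) + c_2e^(-2t)cos(4t)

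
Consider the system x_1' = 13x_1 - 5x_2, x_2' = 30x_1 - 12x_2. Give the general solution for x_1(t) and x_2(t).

Coefficient matrix A = [[13, -5], [30, -12]].
Characteristic polynomial det(A - λI) = λ^2 - λ - 6 = 0.
Eigenvalues λ = -2, 3.
For λ=-2: (A-λI) row 1 is [15, -5], so an eigenvector is (1, 3).
For λ=3: (A-λI) row 1 is [10, -5], so an eigenvector is (1, 2).
General solution: K_1e^(-2t)(1,3) + K_2e^(3t)(1,2).

x_1(t) = K_1e^(-2t) + K_2e^(3t), x_2(t) = 3K_1e^(-2t) + 2K_2e^(3t)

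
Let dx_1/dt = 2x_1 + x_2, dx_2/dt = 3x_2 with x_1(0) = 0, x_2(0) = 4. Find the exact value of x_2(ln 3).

A = [[2,1],[0,3]]; eigenvalues λ = 3, 2.
Eigenvectors: (-1,-1) for λ=3, (1,0) for λ=2.
From the initial condition, c_1 = -4, c_2 = -4.
x_2(ln 3) = (-4)(3^3)(-1) + (-4)(3^2)(0) = 108.

108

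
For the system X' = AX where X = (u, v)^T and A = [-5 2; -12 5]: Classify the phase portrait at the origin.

saddle

A = [[-5,2],[-12,5]]; det(A-λI) = λ^2 - 1.
λ = 1, -1: opposite signs.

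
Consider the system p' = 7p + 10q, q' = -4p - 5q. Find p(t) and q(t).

p(t) = 2C_1e^(t)sin(2t) - C_1e^(t)cos(2t) - C_2e^(t)sin(2t) - 2C_2e^(t)cos(2t), q(t) = -C_1e^(t)sin(2t) + C_1e^(t)cos(2t) + C_2e^(t)sin(2t) + C_2e^(t)cos(2t)

Coefficient matrix A = [[7, 10], [-4, -5]].
Characteristic polynomial det(A - λI) = λ^2 - 2λ + 5 = 0.
Eigenvalues λ = 1 ± 2i (complex conjugate pair).
For λ=1+2i: an eigenvector is (-1,1) - i(2,-1) = (-1 - 2i, 1 + i).
A real fundamental pair from Re and Im of e^((1+2i)t)v: X_1 = e^(t)(cos(2t)·(-1,1) + sin(2t)·(2,-1)), X_2 = e^(t)(sin(2t)·(-1,1) - cos(2t)·(2,-1)).
General solution: C_1X_1 + C_2X_2.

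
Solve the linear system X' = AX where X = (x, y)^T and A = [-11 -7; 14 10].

Coefficient matrix A = [[-11, -7], [14, 10]].
Characteristic polynomial det(A - λI) = λ^2 + λ - 12 = 0.
Eigenvalues λ = -4, 3.
For λ=-4: (A-λI) row 1 is [-7, -7], so an eigenvector is (-1, 1).
For λ=3: (A-λI) row 1 is [-14, -7], so an eigenvector is (-1, 2).
General solution: C_1e^(-4t)(-1,1) + C_2e^(3t)(-1,2).

x(t) = -C_1e^(-4t) - C_2e^(3t), y(t) = C_1e^(-4t) + 2C_2e^(3t)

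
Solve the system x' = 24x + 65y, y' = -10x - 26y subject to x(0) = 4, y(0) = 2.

x(t) = 46e^(-t)sin(5t) + 4e^(-t)cos(5t), y(t) = -18e^(-t)sin(5t) + 2e^(-t)cos(5t)

Coefficient matrix A = [[24, 65], [-10, -26]].
Characteristic polynomial det(A - λI) = λ^2 + 2λ + 26 = 0.
Eigenvalues λ = -1 ± 5i (complex conjugate pair).
For λ=-1+5i: an eigenvector is (-3,1) - i(-2,1) = (-3 + 2i, 1 - i).
A real fundamental pair from Re and Im of e^((-1+5i)t)v: X_1 = e^(-t)(cos(5t)·(-3,1) + sin(5t)·(-2,1)), X_2 = e^(-t)(sin(5t)·(-3,1) - cos(5t)·(-2,1)).
General solution: K_1X_1 + K_2X_2.
Applying x(0)=4, y(0)=2 gives K_1=-8, K_2=-10.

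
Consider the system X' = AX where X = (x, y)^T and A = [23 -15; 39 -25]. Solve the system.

Coefficient matrix A = [[23, -15], [39, -25]].
Characteristic polynomial det(A - λI) = λ^2 + 2λ + 10 = 0.
Eigenvalues λ = -1 ± 3i (complex conjugate pair).
For λ=-1+3i: an eigenvector is (1,2) - i(-2,-3) = (1 + 2i, 2 + 3i).
A real fundamental pair from Re and Im of e^((-1+3i)t)v: X_1 = e^(-t)(cos(3t)·(1,2) + sin(3t)·(-2,-3)), X_2 = e^(-t)(sin(3t)·(1,2) - cos(3t)·(-2,-3)).
General solution: C_1X_1 + C_2X_2.

x(t) = -2C_1e^(-t)sin(3t) + C_1e^(-t)cos(3t) + C_2e^(-t)sin(3t) + 2C_2e^(-t)cos(3t), y(t) = -3C_1e^(-t)sin(3t) + 2C_1e^(-t)cos(3t) + 2C_2e^(-t)sin(3t) + 3C_2e^(-t)cos(3t)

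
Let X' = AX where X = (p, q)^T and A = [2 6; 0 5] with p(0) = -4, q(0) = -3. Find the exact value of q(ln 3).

A = [[2,6],[0,5]]; eigenvalues λ = 2, 5.
Eigenvectors: (1,0) for λ=2, (2,1) for λ=5.
From the initial condition, c_1 = 2, c_2 = -3.
q(ln 3) = (2)(3^2)(0) + (-3)(3^5)(1) = -729.

-729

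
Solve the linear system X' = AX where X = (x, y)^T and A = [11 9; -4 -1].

Coefficient matrix A = [[11, 9], [-4, -1]].
Characteristic polynomial det(A - λI) = λ^2 - 10λ + 25 = 0.
Single eigenvalue λ = 5 with algebraic multiplicity 2.
Eigenvector v = (-3,2); generalized eigenvector w with (A-λI)w=v is (1,-1).
General solution: e^(5t)[C_1·v + C_2·(t·v + w)].

x(t) = -3C_1e^(5t) - 3C_2te^(5t) + C_2e^(5t), y(t) = 2C_1e^(5t) + 2C_2te^(5t) - C_2e^(5t)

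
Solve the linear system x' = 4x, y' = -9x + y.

x(t) = -C_2e^(4t), y(t) = C_1e^(t) + 3C_2e^(4t)

Coefficient matrix A = [[4, 0], [-9, 1]].
Characteristic polynomial det(A - λI) = λ^2 - 5λ + 4 = 0.
Eigenvalues λ = 1, 4.
For λ=1: (A-λI) row 1 is [3, 0], so an eigenvector is (0, 1).
For λ=4: (A-λI) row 2 is [-9, -3], so an eigenvector is (-1, 3).
General solution: C_1e^(t)(0,1) + C_2e^(4t)(-1,3).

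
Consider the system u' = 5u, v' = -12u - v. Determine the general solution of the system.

u(t) = -K_1e^(5t), v(t) = 2K_1e^(5t) - K_2e^(-t)

Coefficient matrix A = [[5, 0], [-12, -1]].
Characteristic polynomial det(A - λI) = λ^2 - 4λ - 5 = 0.
Eigenvalues λ = 5, -1.
For λ=5: (A-λI) row 2 is [-12, -6], so an eigenvector is (-1, 2).
For λ=-1: (A-λI) row 1 is [6, 0], so an eigenvector is (0, -1).
General solution: K_1e^(5t)(-1,2) + K_2e^(-t)(0,-1).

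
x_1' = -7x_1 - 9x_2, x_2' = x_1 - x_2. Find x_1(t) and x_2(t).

Coefficient matrix A = [[-7, -9], [1, -1]].
Characteristic polynomial det(A - λI) = λ^2 + 8λ + 16 = 0.
Single eigenvalue λ = -4 with algebraic multiplicity 2.
Eigenvector v = (-3,1); generalized eigenvector w with (A-λI)w=v is (-2,1).
General solution: e^(-4t)[K_1·v + K_2·(t·v + w)].

x_1(t) = -3K_1e^(-4t) - 3K_2te^(-4t) - 2K_2e^(-4t), x_2(t) = K_1e^(-4t) + K_2te^(-4t) + K_2e^(-4t)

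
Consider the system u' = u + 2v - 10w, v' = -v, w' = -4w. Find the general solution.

Coefficient matrix A = [[1, 2, -10], [0, -1, 0], [0, 0, -4]].
det(A - λI) = 0 gives eigenvalues λ = -1, 1, -4.
For λ=-1: eigenvector (-1,1,0).
For λ=1: eigenvector (1,0,0).
For λ=-4: eigenvector (2,0,1).
General solution: K_1e^(-t)(-1,1,0) + K_2e^(t)(1,0,0) + K_3e^(-4t)(2,0,1).

u(t) = -K_1e^(-t) + K_2e^(t) + 2K_3e^(-4t), v(t) = K_1e^(-t), w(t) = K_3e^(-4t)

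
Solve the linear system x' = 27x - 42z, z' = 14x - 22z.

x(t) = -2c_1e^(6t) + 3c_2e^(-t), z(t) = -c_1e^(6t) + 2c_2e^(-t)

Coefficient matrix A = [[27, -42], [14, -22]].
Characteristic polynomial det(A - λI) = λ^2 - 5λ - 6 = 0.
Eigenvalues λ = 6, -1.
For λ=6: (A-λI) row 1 is [21, -42], so an eigenvector is (-2, -1).
For λ=-1: (A-λI) row 1 is [28, -42], so an eigenvector is (3, 2).
General solution: c_1e^(6t)(-2,-1) + c_2e^(-t)(3,2).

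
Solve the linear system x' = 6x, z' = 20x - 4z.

x(t) = K_2e^(6t), z(t) = K_1e^(-4t) + 2K_2e^(6t)

Coefficient matrix A = [[6, 0], [20, -4]].
Characteristic polynomial det(A - λI) = λ^2 - 2λ - 24 = 0.
Eigenvalues λ = -4, 6.
For λ=-4: (A-λI) row 1 is [10, 0], so an eigenvector is (0, 1).
For λ=6: (A-λI) row 2 is [20, -10], so an eigenvector is (1, 2).
General solution: K_1e^(-4t)(0,1) + K_2e^(6t)(1,2).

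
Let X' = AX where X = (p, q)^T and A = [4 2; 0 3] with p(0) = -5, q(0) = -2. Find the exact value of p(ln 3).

-621

A = [[4,2],[0,3]]; eigenvalues λ = 4, 3.
Eigenvectors: (1,0) for λ=4, (2,-1) for λ=3.
From the initial condition, c_1 = -9, c_2 = 2.
p(ln 3) = (-9)(3^4)(1) + (2)(3^3)(2) = -621.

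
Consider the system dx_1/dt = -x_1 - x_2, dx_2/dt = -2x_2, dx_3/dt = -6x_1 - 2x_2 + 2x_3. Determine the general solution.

Coefficient matrix A = [[-1, -1, 0], [0, -2, 0], [-6, -2, 2]].
det(A - λI) = 0 gives eigenvalues λ = -1, -2, 2.
For λ=-1: eigenvector (1,0,2).
For λ=-2: eigenvector (1,1,2).
For λ=2: eigenvector (0,0,1).
General solution: K_1e^(-t)(1,0,2) + K_2e^(-2t)(1,1,2) + K_3e^(2t)(0,0,1).

x_1(t) = K_1e^(-t) + K_2e^(-2t), x_2(t) = K_2e^(-2t), x_3(t) = 2K_1e^(-t) + 2K_2e^(-2t) + K_3e^(2t)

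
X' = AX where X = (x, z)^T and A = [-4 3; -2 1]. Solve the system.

x(t) = -K_1e^(-t) + 3K_2e^(-2t), z(t) = -K_1e^(-t) + 2K_2e^(-2t)

Coefficient matrix A = [[-4, 3], [-2, 1]].
Characteristic polynomial det(A - λI) = λ^2 + 3λ + 2 = 0.
Eigenvalues λ = -1, -2.
For λ=-1: (A-λI) row 1 is [-3, 3], so an eigenvector is (-1, -1).
For λ=-2: (A-λI) row 1 is [-2, 3], so an eigenvector is (3, 2).
General solution: K_1e^(-t)(-1,-1) + K_2e^(-2t)(3,2).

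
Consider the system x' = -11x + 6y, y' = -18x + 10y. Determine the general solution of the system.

Coefficient matrix A = [[-11, 6], [-18, 10]].
Characteristic polynomial det(A - λI) = λ^2 + λ - 2 = 0.
Eigenvalues λ = -2, 1.
For λ=-2: (A-λI) row 1 is [-9, 6], so an eigenvector is (2, 3).
For λ=1: (A-λI) row 1 is [-12, 6], so an eigenvector is (1, 2).
General solution: c_1e^(-2t)(2,3) + c_2e^(t)(1,2).

x(t) = 2c_1e^(-2t) + c_2e^(t), y(t) = 3c_1e^(-2t) + 2c_2e^(t)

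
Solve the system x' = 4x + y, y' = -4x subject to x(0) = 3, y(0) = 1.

Coefficient matrix A = [[4, 1], [-4, 0]].
Characteristic polynomial det(A - λI) = λ^2 - 4λ + 4 = 0.
Single eigenvalue λ = 2 with algebraic multiplicity 2.
Eigenvector v = (1,-2); generalized eigenvector w with (A-λI)w=v is (0,1).
General solution: e^(2t)[C_1·v + C_2·(t·v + w)].
Applying x(0)=3, y(0)=1 gives C_1=3, C_2=7.

x(t) = 7te^(2t) + 3e^(2t), y(t) = -14te^(2t) + e^(2t)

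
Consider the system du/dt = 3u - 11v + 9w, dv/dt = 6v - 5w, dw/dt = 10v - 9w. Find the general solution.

u(t) = C_1e^(3t) + C_2e^(t) + C_3e^(-4t), v(t) = C_2e^(t) - C_3e^(-4t), w(t) = C_2e^(t) - 2C_3e^(-4t)

Coefficient matrix A = [[3, -11, 9], [0, 6, -5], [0, 10, -9]].
det(A - λI) = 0 gives eigenvalues λ = 3, 1, -4.
For λ=3: eigenvector (1,0,0).
For λ=1: eigenvector (1,1,1).
For λ=-4: eigenvector (1,-1,-2).
General solution: C_1e^(3t)(1,0,0) + C_2e^(t)(1,1,1) + C_3e^(-4t)(1,-1,-2).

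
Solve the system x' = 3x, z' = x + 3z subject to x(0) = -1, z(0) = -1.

x(t) = -e^(3t), z(t) = -te^(3t) - e^(3t)

Coefficient matrix A = [[3, 0], [1, 3]].
Characteristic polynomial det(A - λI) = λ^2 - 6λ + 9 = 0.
Single eigenvalue λ = 3 with algebraic multiplicity 2.
Eigenvector v = (0,1); generalized eigenvector w with (A-λI)w=v is (1,2).
General solution: e^(3t)[c_1·v + c_2·(t·v + w)].
Applying x(0)=-1, z(0)=-1 gives c_1=1, c_2=-1.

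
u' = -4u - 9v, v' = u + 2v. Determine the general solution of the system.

Coefficient matrix A = [[-4, -9], [1, 2]].
Characteristic polynomial det(A - λI) = λ^2 + 2λ + 1 = 0.
Single eigenvalue λ = -1 with algebraic multiplicity 2.
Eigenvector v = (-3,1); generalized eigenvector w with (A-λI)w=v is (-2,1).
General solution: e^(-t)[K_1·v + K_2·(t·v + w)].

u(t) = -3K_1e^(-t) - 3K_2te^(-t) - 2K_2e^(-t), v(t) = K_1e^(-t) + K_2te^(-t) + K_2e^(-t)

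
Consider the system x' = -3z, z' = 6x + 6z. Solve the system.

Coefficient matrix A = [[0, -3], [6, 6]].
Characteristic polynomial det(A - λI) = λ^2 - 6λ + 18 = 0.
Eigenvalues λ = 3 ± 3i (complex conjugate pair).
For λ=3+3i: an eigenvector is (0,1) - i(-1,1) = (0 + i, 1 - i).
A real fundamental pair from Re and Im of e^((3+3i)t)v: X_1 = e^(3t)(cos(3t)·(0,1) + sin(3t)·(-1,1)), X_2 = e^(3t)(sin(3t)·(0,1) - cos(3t)·(-1,1)).
General solution: K_1X_1 + K_2X_2.

x(t) = -K_1e^(3t)sin(3t) + K_2e^(3t)cos(3t), z(t) = K_1e^(3t)sin(3t) + K_1e^(3t)cos(3t) + K_2e^(3t)sin(3t) - K_2e^(3t)cos(3t)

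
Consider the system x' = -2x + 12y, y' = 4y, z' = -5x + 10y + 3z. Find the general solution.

Coefficient matrix A = [[-2, 12, 0], [0, 4, 0], [-5, 10, 3]].
det(A - λI) = 0 gives eigenvalues λ = 4, -2, 3.
For λ=4: eigenvector (2,1,0).
For λ=-2: eigenvector (1,0,1).
For λ=3: eigenvector (0,0,1).
General solution: C_1e^(4t)(2,1,0) + C_2e^(-2t)(1,0,1) + C_3e^(3t)(0,0,1).

x(t) = 2C_1e^(4t) + C_2e^(-2t), y(t) = C_1e^(4t), z(t) = C_2e^(-2t) + C_3e^(3t)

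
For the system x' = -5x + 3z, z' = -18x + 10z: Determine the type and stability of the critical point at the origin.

A = [[-5,3],[-18,10]]; det(A-λI) = λ^2 - 5λ + 4.
λ = 4, 1: both positive.

unstable node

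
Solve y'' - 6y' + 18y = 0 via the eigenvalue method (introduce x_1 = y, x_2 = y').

Let x_1 = y, x_2 = y'. Then x_1' = x_2 and x_2' = -18x_1 + 6x_2.
A = [[0,1],[-18,6]]; det(A-λI) = λ^2 - 6λ + 18.
Eigenvalues λ = 3 ± 3i.

y(t) = C_1e^(3t)cos(3t) + C_2e^(3t)sin(3t)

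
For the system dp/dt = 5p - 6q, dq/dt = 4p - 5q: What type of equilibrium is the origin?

saddle

A = [[5,-6],[4,-5]]; det(A-λI) = λ^2 - 1.
λ = 1, -1: opposite signs.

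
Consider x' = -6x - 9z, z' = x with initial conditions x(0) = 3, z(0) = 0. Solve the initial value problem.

x(t) = -9te^(-3t) + 3e^(-3t), z(t) = 3te^(-3t)

Coefficient matrix A = [[-6, -9], [1, 0]].
Characteristic polynomial det(A - λI) = λ^2 + 6λ + 9 = 0.
Single eigenvalue λ = -3 with algebraic multiplicity 2.
Eigenvector v = (3,-1); generalized eigenvector w with (A-λI)w=v is (2,-1).
General solution: e^(-3t)[K_1·v + K_2·(t·v + w)].
Applying x(0)=3, z(0)=0 gives K_1=3, K_2=-3.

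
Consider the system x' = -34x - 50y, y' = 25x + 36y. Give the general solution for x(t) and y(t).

x(t) = K_1e^(t)sin(5t) - 3K_1e^(t)cos(5t) - 3K_2e^(t)sin(5t) - K_2e^(t)cos(5t), y(t) = -K_1e^(t)sin(5t) + 2K_1e^(t)cos(5t) + 2K_2e^(t)sin(5t) + K_2e^(t)cos(5t)

Coefficient matrix A = [[-34, -50], [25, 36]].
Characteristic polynomial det(A - λI) = λ^2 - 2λ + 26 = 0.
Eigenvalues λ = 1 ± 5i (complex conjugate pair).
For λ=1+5i: an eigenvector is (-3,2) - i(1,-1) = (-3 - i, 2 + i).
A real fundamental pair from Re and Im of e^((1+5i)t)v: X_1 = e^(t)(cos(5t)·(-3,2) + sin(5t)·(1,-1)), X_2 = e^(t)(sin(5t)·(-3,2) - cos(5t)·(1,-1)).
General solution: K_1X_1 + K_2X_2.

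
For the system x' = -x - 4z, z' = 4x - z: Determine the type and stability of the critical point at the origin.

stable spiral

A = [[-1,-4],[4,-1]]; det(A-λI) = λ^2 + 2λ + 17.
λ = -1 ± 4i: negative real part.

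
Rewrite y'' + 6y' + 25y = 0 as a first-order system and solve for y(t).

Let x_1 = y, x_2 = y'. Then x_1' = x_2 and x_2' = -25x_1 - 6x_2.
A = [[0,1],[-25,-6]]; det(A-λI) = λ^2 + 6λ + 25.
Eigenvalues λ = -3 ± 4i.

y(t) = K_1e^(-3t)cos(4t) + K_2e^(-3t)sin(4t)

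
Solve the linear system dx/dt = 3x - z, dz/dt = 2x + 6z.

Coefficient matrix A = [[3, -1], [2, 6]].
Characteristic polynomial det(A - λI) = λ^2 - 9λ + 20 = 0.
Eigenvalues λ = 5, 4.
For λ=5: (A-λI) row 1 is [-2, -1], so an eigenvector is (1, -2).
For λ=4: (A-λI) row 1 is [-1, -1], so an eigenvector is (1, -1).
General solution: K_1e^(5t)(1,-2) + K_2e^(4t)(1,-1).

x(t) = K_1e^(5t) + K_2e^(4t), z(t) = -2K_1e^(5t) - K_2e^(4t)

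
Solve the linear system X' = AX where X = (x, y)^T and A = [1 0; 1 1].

Coefficient matrix A = [[1, 0], [1, 1]].
Characteristic polynomial det(A - λI) = λ^2 - 2λ + 1 = 0.
Single eigenvalue λ = 1 with algebraic multiplicity 2.
Eigenvector v = (0,1); generalized eigenvector w with (A-λI)w=v is (1,-1).
General solution: e^(t)[C_1·v + C_2·(t·v + w)].

x(t) = C_2e^(t), y(t) = C_1e^(t) + C_2te^(t) - C_2e^(t)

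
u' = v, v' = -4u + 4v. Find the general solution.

u(t) = K_1e^(2t) + K_2te^(2t) + K_2e^(2t), v(t) = 2K_1e^(2t) + 2K_2te^(2t) + 3K_2e^(2t)

Coefficient matrix A = [[0, 1], [-4, 4]].
Characteristic polynomial det(A - λI) = λ^2 - 4λ + 4 = 0.
Single eigenvalue λ = 2 with algebraic multiplicity 2.
Eigenvector v = (1,2); generalized eigenvector w with (A-λI)w=v is (1,3).
General solution: e^(2t)[K_1·v + K_2·(t·v + w)].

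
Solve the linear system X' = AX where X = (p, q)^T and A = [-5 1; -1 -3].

p(t) = -c_1e^(-4t) - c_2te^(-4t) + 3c_2e^(-4t), q(t) = -c_1e^(-4t) - c_2te^(-4t) + 2c_2e^(-4t)

Coefficient matrix A = [[-5, 1], [-1, -3]].
Characteristic polynomial det(A - λI) = λ^2 + 8λ + 16 = 0.
Single eigenvalue λ = -4 with algebraic multiplicity 2.
Eigenvector v = (-1,-1); generalized eigenvector w with (A-λI)w=v is (3,2).
General solution: e^(-4t)[c_1·v + c_2·(t·v + w)].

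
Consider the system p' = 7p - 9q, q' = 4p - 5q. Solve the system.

p(t) = 3K_1e^(t) + 3K_2te^(t) - K_2e^(t), q(t) = 2K_1e^(t) + 2K_2te^(t) - K_2e^(t)

Coefficient matrix A = [[7, -9], [4, -5]].
Characteristic polynomial det(A - λI) = λ^2 - 2λ + 1 = 0.
Single eigenvalue λ = 1 with algebraic multiplicity 2.
Eigenvector v = (3,2); generalized eigenvector w with (A-λI)w=v is (-1,-1).
General solution: e^(t)[K_1·v + K_2·(t·v + w)].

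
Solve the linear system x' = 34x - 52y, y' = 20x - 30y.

Coefficient matrix A = [[34, -52], [20, -30]].
Characteristic polynomial det(A - λI) = λ^2 - 4λ + 20 = 0.
Eigenvalues λ = 2 ± 4i (complex conjugate pair).
For λ=2+4i: an eigenvector is (2,1) - i(3,2) = (2 - 3i, 1 - 2i).
A real fundamental pair from Re and Im of e^((2+4i)t)v: X_1 = e^(2t)(cos(4t)·(2,1) + sin(4t)·(3,2)), X_2 = e^(2t)(sin(4t)·(2,1) - cos(4t)·(3,2)).
General solution: K_1X_1 + K_2X_2.

x(t) = 3K_1e^(2t)sin(4t) + 2K_1e^(2t)cos(4t) + 2K_2e^(2t)sin(4t) - 3K_2e^(2t)cos(4t), y(t) = 2K_1e^(2t)sin(4t) + K_1e^(2t)cos(4t) + K_2e^(2t)sin(4t) - 2K_2e^(2t)cos(4t)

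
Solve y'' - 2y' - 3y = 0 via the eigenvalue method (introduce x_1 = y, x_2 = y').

Let x_1 = y, x_2 = y'. Then x_1' = x_2 and x_2' = 3x_1 + 2x_2.
A = [[0,1],[3,2]]; det(A-λI) = λ^2 - 2λ - 3.
Eigenvalues λ = 3, -1 with eigenvectors (1,3), (1,-1).

y(t) = c_1e^(3t) + c_2e^(-t)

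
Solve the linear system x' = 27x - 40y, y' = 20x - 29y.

x(t) = -3c_1e^(-t)sin(4t) + c_1e^(-t)cos(4t) + c_2e^(-t)sin(4t) + 3c_2e^(-t)cos(4t), y(t) = -2c_1e^(-t)sin(4t) + c_1e^(-t)cos(4t) + c_2e^(-t)sin(4t) + 2c_2e^(-t)cos(4t)

Coefficient matrix A = [[27, -40], [20, -29]].
Characteristic polynomial det(A - λI) = λ^2 + 2λ + 17 = 0.
Eigenvalues λ = -1 ± 4i (complex conjugate pair).
For λ=-1+4i: an eigenvector is (1,1) - i(-3,-2) = (1 + 3i, 1 + 2i).
A real fundamental pair from Re and Im of e^((-1+4i)t)v: X_1 = e^(-t)(cos(4t)·(1,1) + sin(4t)·(-3,-2)), X_2 = e^(-t)(sin(4t)·(1,1) - cos(4t)·(-3,-2)).
General solution: c_1X_1 + c_2X_2.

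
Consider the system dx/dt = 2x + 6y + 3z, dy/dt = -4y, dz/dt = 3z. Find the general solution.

Coefficient matrix A = [[2, 6, 3], [0, -4, 0], [0, 0, 3]].
det(A - λI) = 0 gives eigenvalues λ = 2, 3, -4.
For λ=2: eigenvector (1,0,0).
For λ=3: eigenvector (3,0,1).
For λ=-4: eigenvector (-1,1,0).
General solution: K_1e^(2t)(1,0,0) + K_2e^(3t)(3,0,1) + K_3e^(-4t)(-1,1,0).

x(t) = K_1e^(2t) + 3K_2e^(3t) - K_3e^(-4t), y(t) = K_3e^(-4t), z(t) = K_2e^(3t)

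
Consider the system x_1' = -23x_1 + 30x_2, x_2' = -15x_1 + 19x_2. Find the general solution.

Coefficient matrix A = [[-23, 30], [-15, 19]].
Characteristic polynomial det(A - λI) = λ^2 + 4λ + 13 = 0.
Eigenvalues λ = -2 ± 3i (complex conjugate pair).
For λ=-2+3i: an eigenvector is (1,1) - i(3,2) = (1 - 3i, 1 - 2i).
A real fundamental pair from Re and Im of e^((-2+3i)t)v: X_1 = e^(-2t)(cos(3t)·(1,1) + sin(3t)·(3,2)), X_2 = e^(-2t)(sin(3t)·(1,1) - cos(3t)·(3,2)).
General solution: c_1X_1 + c_2X_2.

x_1(t) = 3c_1e^(-2t)sin(3t) + c_1e^(-2t)cos(3t) + c_2e^(-2t)sin(3t) - 3c_2e^(-2t)cos(3t), x_2(t) = 2c_1e^(-2t)sin(3t) + c_1e^(-2t)cos(3t) + c_2e^(-2t)sin(3t) - 2c_2e^(-2t)cos(3t)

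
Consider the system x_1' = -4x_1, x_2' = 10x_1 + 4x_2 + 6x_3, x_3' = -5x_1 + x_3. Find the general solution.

x_1(t) = C_1e^(-4t), x_2(t) = -2C_1e^(-4t) + C_2e^(4t) - 2C_3e^(t), x_3(t) = C_1e^(-4t) + C_3e^(t)

Coefficient matrix A = [[-4, 0, 0], [10, 4, 6], [-5, 0, 1]].
det(A - λI) = 0 gives eigenvalues λ = -4, 4, 1.
For λ=-4: eigenvector (1,-2,1).
For λ=4: eigenvector (0,1,0).
For λ=1: eigenvector (0,-2,1).
General solution: C_1e^(-4t)(1,-2,1) + C_2e^(4t)(0,1,0) + C_3e^(t)(0,-2,1).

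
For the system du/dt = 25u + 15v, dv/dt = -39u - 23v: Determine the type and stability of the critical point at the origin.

unstable spiral

A = [[25,15],[-39,-23]]; det(A-λI) = λ^2 - 2λ + 10.
λ = 1 ± 3i: positive real part.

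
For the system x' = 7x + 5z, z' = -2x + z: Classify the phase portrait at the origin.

unstable spiral

A = [[7,5],[-2,1]]; det(A-λI) = λ^2 - 8λ + 17.
λ = 4 ± i: positive real part.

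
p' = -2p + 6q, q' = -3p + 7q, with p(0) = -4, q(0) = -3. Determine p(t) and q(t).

p(t) = -2e^(4t) - 2e^(t), q(t) = -2e^(4t) - e^(t)

Coefficient matrix A = [[-2, 6], [-3, 7]].
Characteristic polynomial det(A - λI) = λ^2 - 5λ + 4 = 0.
Eigenvalues λ = 1, 4.
For λ=1: (A-λI) row 1 is [-3, 6], so an eigenvector is (2, 1).
For λ=4: (A-λI) row 1 is [-6, 6], so an eigenvector is (-1, -1).
General solution: c_1e^(t)(2,1) + c_2e^(4t)(-1,-1).
Applying p(0)=-4, q(0)=-3 gives c_1=-1, c_2=2.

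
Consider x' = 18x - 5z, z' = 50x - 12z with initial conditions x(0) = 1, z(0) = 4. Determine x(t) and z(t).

x(t) = -e^(3t)sin(5t) + e^(3t)cos(5t), z(t) = -2e^(3t)sin(5t) + 4e^(3t)cos(5t)

Coefficient matrix A = [[18, -5], [50, -12]].
Characteristic polynomial det(A - λI) = λ^2 - 6λ + 34 = 0.
Eigenvalues λ = 3 ± 5i (complex conjugate pair).
For λ=3+5i: an eigenvector is (1,3) - i(0,1) = (1, 3 - i).
A real fundamental pair from Re and Im of e^((3+5i)t)v: X_1 = e^(3t)(cos(5t)·(1,3) + sin(5t)·(0,1)), X_2 = e^(3t)(sin(5t)·(1,3) - cos(5t)·(0,1)).
General solution: C_1X_1 + C_2X_2.
Applying x(0)=1, z(0)=4 gives C_1=1, C_2=-1.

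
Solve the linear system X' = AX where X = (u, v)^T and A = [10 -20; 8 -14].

Coefficient matrix A = [[10, -20], [8, -14]].
Characteristic polynomial det(A - λI) = λ^2 + 4λ + 20 = 0.
Eigenvalues λ = -2 ± 4i (complex conjugate pair).
For λ=-2+4i: an eigenvector is (1,1) - i(-2,-1) = (1 + 2i, 1 + i).
A real fundamental pair from Re and Im of e^((-2+4i)t)v: X_1 = e^(-2t)(cos(4t)·(1,1) + sin(4t)·(-2,-1)), X_2 = e^(-2t)(sin(4t)·(1,1) - cos(4t)·(-2,-1)).
General solution: K_1X_1 + K_2X_2.

u(t) = -2K_1e^(-2t)sin(4t) + K_1e^(-2t)cos(4t) + K_2e^(-2t)sin(4t) + 2K_2e^(-2t)cos(4t), v(t) = -K_1e^(-2t)sin(4t) + K_1e^(-2t)cos(4t) + K_2e^(-2t)sin(4t) + K_2e^(-2t)cos(4t)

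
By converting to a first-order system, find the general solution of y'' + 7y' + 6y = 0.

y(t) = K_1e^(-t) + K_2e^(-6t)

Let x_1 = y, x_2 = y'. Then x_1' = x_2 and x_2' = -6x_1 - 7x_2.
A = [[0,1],[-6,-7]]; det(A-λI) = λ^2 + 7λ + 6.
Eigenvalues λ = -1, -6 with eigenvectors (1,-1), (1,-6).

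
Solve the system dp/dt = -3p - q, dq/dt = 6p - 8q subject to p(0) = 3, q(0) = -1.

Coefficient matrix A = [[-3, -1], [6, -8]].
Characteristic polynomial det(A - λI) = λ^2 + 11λ + 30 = 0.
Eigenvalues λ = -6, -5.
For λ=-6: (A-λI) row 1 is [3, -1], so an eigenvector is (1, 3).
For λ=-5: (A-λI) row 1 is [2, -1], so an eigenvector is (-1, -2).
General solution: C_1e^(-6t)(1,3) + C_2e^(-5t)(-1,-2).
Applying p(0)=3, q(0)=-1 gives C_1=-7, C_2=-10.

p(t) = 10e^(-5t) - 7e^(-6t), q(t) = 20e^(-5t) - 21e^(-6t)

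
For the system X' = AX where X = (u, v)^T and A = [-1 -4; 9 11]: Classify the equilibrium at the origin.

A = [[-1,-4],[9,11]]; det(A-λI) = λ^2 - 10λ + 25.
repeated λ = 5 with a single eigenvector.

unstable improper node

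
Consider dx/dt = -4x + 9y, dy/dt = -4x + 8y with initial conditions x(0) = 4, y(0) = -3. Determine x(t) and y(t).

Coefficient matrix A = [[-4, 9], [-4, 8]].
Characteristic polynomial det(A - λI) = λ^2 - 4λ + 4 = 0.
Single eigenvalue λ = 2 with algebraic multiplicity 2.
Eigenvector v = (-3,-2); generalized eigenvector w with (A-λI)w=v is (-1,-1).
General solution: e^(2t)[C_1·v + C_2·(t·v + w)].
Applying x(0)=4, y(0)=-3 gives C_1=-7, C_2=17.

x(t) = -51te^(2t) + 4e^(2t), y(t) = -34te^(2t) - 3e^(2t)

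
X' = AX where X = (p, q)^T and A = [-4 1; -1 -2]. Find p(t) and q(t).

Coefficient matrix A = [[-4, 1], [-1, -2]].
Characteristic polynomial det(A - λI) = λ^2 + 6λ + 9 = 0.
Single eigenvalue λ = -3 with algebraic multiplicity 2.
Eigenvector v = (-1,-1); generalized eigenvector w with (A-λI)w=v is (3,2).
General solution: e^(-3t)[C_1·v + C_2·(t·v + w)].

p(t) = -C_1e^(-3t) - C_2te^(-3t) + 3C_2e^(-3t), q(t) = -C_1e^(-3t) - C_2te^(-3t) + 2C_2e^(-3t)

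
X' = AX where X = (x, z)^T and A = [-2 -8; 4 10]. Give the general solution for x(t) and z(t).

x(t) = K_1e^(6t) - 2K_2e^(2t), z(t) = -K_1e^(6t) + K_2e^(2t)

Coefficient matrix A = [[-2, -8], [4, 10]].
Characteristic polynomial det(A - λI) = λ^2 - 8λ + 12 = 0.
Eigenvalues λ = 6, 2.
For λ=6: (A-λI) row 1 is [-8, -8], so an eigenvector is (1, -1).
For λ=2: (A-λI) row 1 is [-4, -8], so an eigenvector is (-2, 1).
General solution: K_1e^(6t)(1,-1) + K_2e^(2t)(-2,1).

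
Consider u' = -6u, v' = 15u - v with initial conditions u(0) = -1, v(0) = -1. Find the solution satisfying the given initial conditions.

u(t) = -e^(-6t), v(t) = -4e^(-t) + 3e^(-6t)

Coefficient matrix A = [[-6, 0], [15, -1]].
Characteristic polynomial det(A - λI) = λ^2 + 7λ + 6 = 0.
Eigenvalues λ = -6, -1.
For λ=-6: (A-λI) row 2 is [15, 5], so an eigenvector is (-1, 3).
For λ=-1: (A-λI) row 1 is [-5, 0], so an eigenvector is (0, -1).
General solution: K_1e^(-6t)(-1,3) + K_2e^(-t)(0,-1).
Applying u(0)=-1, v(0)=-1 gives K_1=1, K_2=4.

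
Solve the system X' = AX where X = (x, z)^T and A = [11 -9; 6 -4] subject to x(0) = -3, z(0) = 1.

Coefficient matrix A = [[11, -9], [6, -4]].
Characteristic polynomial det(A - λI) = λ^2 - 7λ + 10 = 0.
Eigenvalues λ = 2, 5.
For λ=2: (A-λI) row 1 is [9, -9], so an eigenvector is (-1, -1).
For λ=5: (A-λI) row 1 is [6, -9], so an eigenvector is (3, 2).
General solution: K_1e^(2t)(-1,-1) + K_2e^(5t)(3,2).
Applying x(0)=-3, z(0)=1 gives K_1=-9, K_2=-4.

x(t) = -12e^(5t) + 9e^(2t), z(t) = -8e^(5t) + 9e^(2t)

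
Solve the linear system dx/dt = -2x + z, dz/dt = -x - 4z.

Coefficient matrix A = [[-2, 1], [-1, -4]].
Characteristic polynomial det(A - λI) = λ^2 + 6λ + 9 = 0.
Single eigenvalue λ = -3 with algebraic multiplicity 2.
Eigenvector v = (-1,1); generalized eigenvector w with (A-λI)w=v is (1,-2).
General solution: e^(-3t)[c_1·v + c_2·(t·v + w)].

x(t) = -c_1e^(-3t) - c_2te^(-3t) + c_2e^(-3t), z(t) = c_1e^(-3t) + c_2te^(-3t) - 2c_2e^(-3t)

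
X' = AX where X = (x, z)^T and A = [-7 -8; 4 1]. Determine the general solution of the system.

Coefficient matrix A = [[-7, -8], [4, 1]].
Characteristic polynomial det(A - λI) = λ^2 + 6λ + 25 = 0.
Eigenvalues λ = -3 ± 4i (complex conjugate pair).
For λ=-3+4i: an eigenvector is (1,-1) - i(1,0) = (1 - i, -1).
A real fundamental pair from Re and Im of e^((-3+4i)t)v: X_1 = e^(-3t)(cos(4t)·(1,-1) + sin(4t)·(1,0)), X_2 = e^(-3t)(sin(4t)·(1,-1) - cos(4t)·(1,0)).
General solution: K_1X_1 + K_2X_2.

x(t) = K_1e^(-3t)sin(4t) + K_1e^(-3t)cos(4t) + K_2e^(-3t)sin(4t) - K_2e^(-3t)cos(4t), z(t) = -K_1e^(-3t)cos(4t) - K_2e^(-3t)sin(4t)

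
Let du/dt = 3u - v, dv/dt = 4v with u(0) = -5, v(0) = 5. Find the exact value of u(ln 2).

-80

A = [[3,-1],[0,4]]; eigenvalues λ = 4, 3.
Eigenvectors: (-1,1) for λ=4, (1,0) for λ=3.
From the initial condition, c_1 = 5, c_2 = 0.
u(ln 2) = (5)(2^4)(-1) + (0)(2^3)(1) = -80.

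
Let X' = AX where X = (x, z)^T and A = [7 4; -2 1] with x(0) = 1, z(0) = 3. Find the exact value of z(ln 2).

-72

A = [[7,4],[-2,1]]; eigenvalues λ = 5, 3.
Eigenvectors: (-2,1) for λ=5, (-1,1) for λ=3.
From the initial condition, c_1 = -4, c_2 = 7.
z(ln 2) = (-4)(2^5)(1) + (7)(2^3)(1) = -72.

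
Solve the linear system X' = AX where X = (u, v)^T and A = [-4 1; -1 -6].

u(t) = K_1e^(-5t) + K_2te^(-5t) + 3K_2e^(-5t), v(t) = -K_1e^(-5t) - K_2te^(-5t) - 2K_2e^(-5t)

Coefficient matrix A = [[-4, 1], [-1, -6]].
Characteristic polynomial det(A - λI) = λ^2 + 10λ + 25 = 0.
Single eigenvalue λ = -5 with algebraic multiplicity 2.
Eigenvector v = (1,-1); generalized eigenvector w with (A-λI)w=v is (3,-2).
General solution: e^(-5t)[K_1·v + K_2·(t·v + w)].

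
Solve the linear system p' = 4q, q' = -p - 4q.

Coefficient matrix A = [[0, 4], [-1, -4]].
Characteristic polynomial det(A - λI) = λ^2 + 4λ + 4 = 0.
Single eigenvalue λ = -2 with algebraic multiplicity 2.
Eigenvector v = (-2,1); generalized eigenvector w with (A-λI)w=v is (3,-2).
General solution: e^(-2t)[K_1·v + K_2·(t·v + w)].

p(t) = -2K_1e^(-2t) - 2K_2te^(-2t) + 3K_2e^(-2t), q(t) = K_1e^(-2t) + K_2te^(-2t) - 2K_2e^(-2t)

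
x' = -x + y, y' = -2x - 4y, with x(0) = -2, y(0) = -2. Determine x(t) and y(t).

x(t) = -6e^(-2t) + 4e^(-3t), y(t) = 6e^(-2t) - 8e^(-3t)

Coefficient matrix A = [[-1, 1], [-2, -4]].
Characteristic polynomial det(A - λI) = λ^2 + 5λ + 6 = 0.
Eigenvalues λ = -3, -2.
For λ=-3: (A-λI) row 1 is [2, 1], so an eigenvector is (-1, 2).
For λ=-2: (A-λI) row 1 is [1, 1], so an eigenvector is (-1, 1).
General solution: K_1e^(-3t)(-1,2) + K_2e^(-2t)(-1,1).
Applying x(0)=-2, y(0)=-2 gives K_1=-4, K_2=6.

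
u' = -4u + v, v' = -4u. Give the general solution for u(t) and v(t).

u(t) = C_1e^(-2t) + C_2te^(-2t) + C_2e^(-2t), v(t) = 2C_1e^(-2t) + 2C_2te^(-2t) + 3C_2e^(-2t)

Coefficient matrix A = [[-4, 1], [-4, 0]].
Characteristic polynomial det(A - λI) = λ^2 + 4λ + 4 = 0.
Single eigenvalue λ = -2 with algebraic multiplicity 2.
Eigenvector v = (1,2); generalized eigenvector w with (A-λI)w=v is (1,3).
General solution: e^(-2t)[C_1·v + C_2·(t·v + w)].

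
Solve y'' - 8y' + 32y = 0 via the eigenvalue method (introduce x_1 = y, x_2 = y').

y(t) = c_1e^(4t)cos(4t) + c_2e^(4t)sin(4t)

Let x_1 = y, x_2 = y'. Then x_1' = x_2 and x_2' = -32x_1 + 8x_2.
A = [[0,1],[-32,8]]; det(A-λI) = λ^2 - 8λ + 32.
Eigenvalues λ = 4 ± 4i.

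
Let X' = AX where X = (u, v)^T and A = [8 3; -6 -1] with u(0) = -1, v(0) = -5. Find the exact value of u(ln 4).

-7072

A = [[8,3],[-6,-1]]; eigenvalues λ = 2, 5.
Eigenvectors: (1,-2) for λ=2, (1,-1) for λ=5.
From the initial condition, c_1 = 6, c_2 = -7.
u(ln 4) = (6)(4^2)(1) + (-7)(4^5)(1) = -7072.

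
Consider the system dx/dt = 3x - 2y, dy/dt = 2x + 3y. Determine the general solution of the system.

x(t) = c_1e^(3t)sin(2t) - c_2e^(3t)cos(2t), y(t) = -c_1e^(3t)cos(2t) - c_2e^(3t)sin(2t)

Coefficient matrix A = [[3, -2], [2, 3]].
Characteristic polynomial det(A - λI) = λ^2 - 6λ + 13 = 0.
Eigenvalues λ = 3 ± 2i (complex conjugate pair).
For λ=3+2i: an eigenvector is (0,-1) - i(1,0) = (0 - i, -1).
A real fundamental pair from Re and Im of e^((3+2i)t)v: X_1 = e^(3t)(cos(2t)·(0,-1) + sin(2t)·(1,0)), X_2 = e^(3t)(sin(2t)·(0,-1) - cos(2t)·(1,0)).
General solution: c_1X_1 + c_2X_2.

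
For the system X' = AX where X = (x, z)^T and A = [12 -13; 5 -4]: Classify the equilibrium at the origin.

unstable spiral

A = [[12,-13],[5,-4]]; det(A-λI) = λ^2 - 8λ + 17.
λ = 4 ± i: positive real part.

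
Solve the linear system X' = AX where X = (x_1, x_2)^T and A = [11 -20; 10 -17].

Coefficient matrix A = [[11, -20], [10, -17]].
Characteristic polynomial det(A - λI) = λ^2 + 6λ + 13 = 0.
Eigenvalues λ = -3 ± 2i (complex conjugate pair).
For λ=-3+2i: an eigenvector is (3,2) - i(1,1) = (3 - i, 2 - i).
A real fundamental pair from Re and Im of e^((-3+2i)t)v: X_1 = e^(-3t)(cos(2t)·(3,2) + sin(2t)·(1,1)), X_2 = e^(-3t)(sin(2t)·(3,2) - cos(2t)·(1,1)).
General solution: K_1X_1 + K_2X_2.

x_1(t) = K_1e^(-3t)sin(2t) + 3K_1e^(-3t)cos(2t) + 3K_2e^(-3t)sin(2t) - K_2e^(-3t)cos(2t), x_2(t) = K_1e^(-3t)sin(2t) + 2K_1e^(-3t)cos(2t) + 2K_2e^(-3t)sin(2t) - K_2e^(-3t)cos(2t)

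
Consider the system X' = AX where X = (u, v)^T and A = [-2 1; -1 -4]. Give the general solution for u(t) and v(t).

u(t) = -c_1e^(-3t) - c_2te^(-3t), v(t) = c_1e^(-3t) + c_2te^(-3t) - c_2e^(-3t)

Coefficient matrix A = [[-2, 1], [-1, -4]].
Characteristic polynomial det(A - λI) = λ^2 + 6λ + 9 = 0.
Single eigenvalue λ = -3 with algebraic multiplicity 2.
Eigenvector v = (-1,1); generalized eigenvector w with (A-λI)w=v is (0,-1).
General solution: e^(-3t)[c_1·v + c_2·(t·v + w)].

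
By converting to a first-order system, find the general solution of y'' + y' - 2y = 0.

y(t) = C_1e^(t) + C_2e^(-2t)

Let x_1 = y, x_2 = y'. Then x_1' = x_2 and x_2' = 2x_1 - x_2.
A = [[0,1],[2,-1]]; det(A-λI) = λ^2 + λ - 2.
Eigenvalues λ = 1, -2 with eigenvectors (1,1), (1,-2).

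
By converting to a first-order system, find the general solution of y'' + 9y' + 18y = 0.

y(t) = c_1e^(-3t) + c_2e^(-6t)

Let x_1 = y, x_2 = y'. Then x_1' = x_2 and x_2' = -18x_1 - 9x_2.
A = [[0,1],[-18,-9]]; det(A-λI) = λ^2 + 9λ + 18.
Eigenvalues λ = -3, -6 with eigenvectors (1,-3), (1,-6).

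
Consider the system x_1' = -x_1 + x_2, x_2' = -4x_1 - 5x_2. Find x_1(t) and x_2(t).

x_1(t) = -C_1e^(-3t) - C_2te^(-3t), x_2(t) = 2C_1e^(-3t) + 2C_2te^(-3t) - C_2e^(-3t)

Coefficient matrix A = [[-1, 1], [-4, -5]].
Characteristic polynomial det(A - λI) = λ^2 + 6λ + 9 = 0.
Single eigenvalue λ = -3 with algebraic multiplicity 2.
Eigenvector v = (-1,2); generalized eigenvector w with (A-λI)w=v is (0,-1).
General solution: e^(-3t)[C_1·v + C_2·(t·v + w)].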